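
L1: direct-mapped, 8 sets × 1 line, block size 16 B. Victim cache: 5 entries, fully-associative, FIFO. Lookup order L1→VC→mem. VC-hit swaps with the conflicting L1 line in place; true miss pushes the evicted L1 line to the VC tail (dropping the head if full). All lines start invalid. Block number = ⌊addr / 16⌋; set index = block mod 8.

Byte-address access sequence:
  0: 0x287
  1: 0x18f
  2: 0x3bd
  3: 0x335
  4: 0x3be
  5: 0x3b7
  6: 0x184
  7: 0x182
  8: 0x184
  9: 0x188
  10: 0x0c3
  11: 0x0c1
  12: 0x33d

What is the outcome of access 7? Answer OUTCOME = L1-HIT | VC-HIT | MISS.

0: 0x287 (blk 40, set 0) → MISS  vc=[]
1: 0x18f (blk 24, set 0) → MISS  vc=[40]
2: 0x3bd (blk 59, set 3) → MISS  vc=[40]
3: 0x335 (blk 51, set 3) → MISS  vc=[40, 59]
4: 0x3be (blk 59, set 3) → VC-HIT  vc=[40, 51]
5: 0x3b7 (blk 59, set 3) → L1-HIT  vc=[40, 51]
6: 0x184 (blk 24, set 0) → L1-HIT  vc=[40, 51]
7: 0x182 (blk 24, set 0) → L1-HIT  vc=[40, 51]
8: 0x184 (blk 24, set 0) → L1-HIT  vc=[40, 51]
9: 0x188 (blk 24, set 0) → L1-HIT  vc=[40, 51]
10: 0xc3 (blk 12, set 4) → MISS  vc=[40, 51]
11: 0xc1 (blk 12, set 4) → L1-HIT  vc=[40, 51]
12: 0x33d (blk 51, set 3) → VC-HIT  vc=[40, 59]

OUTCOME = L1-HIT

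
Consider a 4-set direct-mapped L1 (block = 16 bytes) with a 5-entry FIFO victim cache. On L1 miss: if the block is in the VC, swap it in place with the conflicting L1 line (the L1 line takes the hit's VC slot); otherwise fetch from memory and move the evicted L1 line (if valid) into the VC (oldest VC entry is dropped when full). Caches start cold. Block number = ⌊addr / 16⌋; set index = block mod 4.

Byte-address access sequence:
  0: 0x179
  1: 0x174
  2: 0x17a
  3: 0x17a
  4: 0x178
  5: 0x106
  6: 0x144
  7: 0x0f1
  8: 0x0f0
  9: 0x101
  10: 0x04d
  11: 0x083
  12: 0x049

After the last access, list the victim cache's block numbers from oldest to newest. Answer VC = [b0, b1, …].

VC = [20, 23, 16, 8]

  [0] addr=0x179 blk=23 s=3: MISS | VC []
  [1] addr=0x174 blk=23 s=3: L1-HIT | VC []
  [2] addr=0x17a blk=23 s=3: L1-HIT | VC []
  [3] addr=0x17a blk=23 s=3: L1-HIT | VC []
  [4] addr=0x178 blk=23 s=3: L1-HIT | VC []
  [5] addr=0x106 blk=16 s=0: MISS | VC []
  [6] addr=0x144 blk=20 s=0: MISS | VC [16]
  [7] addr=0xf1 blk=15 s=3: MISS | VC [16, 23]
  [8] addr=0xf0 blk=15 s=3: L1-HIT | VC [16, 23]
  [9] addr=0x101 blk=16 s=0: VC-HIT | VC [20, 23]
  [10] addr=0x4d blk=4 s=0: MISS | VC [20, 23, 16]
  [11] addr=0x83 blk=8 s=0: MISS | VC [20, 23, 16, 4]
  [12] addr=0x49 blk=4 s=0: VC-HIT | VC [20, 23, 16, 8]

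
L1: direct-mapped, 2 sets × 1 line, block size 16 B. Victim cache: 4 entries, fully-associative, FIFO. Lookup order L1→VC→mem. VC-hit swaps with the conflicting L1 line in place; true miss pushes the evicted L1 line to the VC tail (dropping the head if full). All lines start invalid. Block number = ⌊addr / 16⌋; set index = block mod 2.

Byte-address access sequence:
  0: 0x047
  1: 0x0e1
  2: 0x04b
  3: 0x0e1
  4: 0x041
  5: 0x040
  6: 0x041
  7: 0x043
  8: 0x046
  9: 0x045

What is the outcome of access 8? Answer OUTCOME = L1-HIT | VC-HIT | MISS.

OUTCOME = L1-HIT

#0 0x47→b4/s0 MISS; vc=[]
#1 0xe1→b14/s0 MISS; vc=[4]
#2 0x4b→b4/s0 VC-HIT; vc=[14]
#3 0xe1→b14/s0 VC-HIT; vc=[4]
#4 0x41→b4/s0 VC-HIT; vc=[14]
#5 0x40→b4/s0 L1-HIT; vc=[14]
#6 0x41→b4/s0 L1-HIT; vc=[14]
#7 0x43→b4/s0 L1-HIT; vc=[14]
#8 0x46→b4/s0 L1-HIT; vc=[14]
#9 0x45→b4/s0 L1-HIT; vc=[14]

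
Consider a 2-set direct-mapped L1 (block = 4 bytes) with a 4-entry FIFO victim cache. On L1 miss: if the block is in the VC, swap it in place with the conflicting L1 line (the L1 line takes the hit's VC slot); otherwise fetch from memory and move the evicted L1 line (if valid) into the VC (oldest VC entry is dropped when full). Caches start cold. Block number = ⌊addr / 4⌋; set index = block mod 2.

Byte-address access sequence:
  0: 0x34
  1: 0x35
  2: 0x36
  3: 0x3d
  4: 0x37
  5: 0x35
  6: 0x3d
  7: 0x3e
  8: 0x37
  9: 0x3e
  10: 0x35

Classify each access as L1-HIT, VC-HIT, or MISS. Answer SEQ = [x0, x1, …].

#0 0x34→b13/s1 MISS; vc=[]
#1 0x35→b13/s1 L1-HIT; vc=[]
#2 0x36→b13/s1 L1-HIT; vc=[]
#3 0x3d→b15/s1 MISS; vc=[13]
#4 0x37→b13/s1 VC-HIT; vc=[15]
#5 0x35→b13/s1 L1-HIT; vc=[15]
#6 0x3d→b15/s1 VC-HIT; vc=[13]
#7 0x3e→b15/s1 L1-HIT; vc=[13]
#8 0x37→b13/s1 VC-HIT; vc=[15]
#9 0x3e→b15/s1 VC-HIT; vc=[13]
#10 0x35→b13/s1 VC-HIT; vc=[15]

SEQ = [MISS, L1-HIT, L1-HIT, MISS, VC-HIT, L1-HIT, VC-HIT, L1-HIT, VC-HIT, VC-HIT, VC-HIT]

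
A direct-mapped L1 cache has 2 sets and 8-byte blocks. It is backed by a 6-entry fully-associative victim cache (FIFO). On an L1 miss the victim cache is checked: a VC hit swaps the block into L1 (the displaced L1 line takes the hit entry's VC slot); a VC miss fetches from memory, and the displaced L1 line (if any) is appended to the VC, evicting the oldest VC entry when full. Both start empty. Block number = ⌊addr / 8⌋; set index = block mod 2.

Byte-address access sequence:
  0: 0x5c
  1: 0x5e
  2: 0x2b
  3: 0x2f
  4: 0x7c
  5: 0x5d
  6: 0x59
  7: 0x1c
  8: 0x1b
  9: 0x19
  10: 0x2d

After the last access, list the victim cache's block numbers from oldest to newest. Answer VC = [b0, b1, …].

#0 0x5c→b11/s1 MISS; vc=[]
#1 0x5e→b11/s1 L1-HIT; vc=[]
#2 0x2b→b5/s1 MISS; vc=[11]
#3 0x2f→b5/s1 L1-HIT; vc=[11]
#4 0x7c→b15/s1 MISS; vc=[11,5]
#5 0x5d→b11/s1 VC-HIT; vc=[15,5]
#6 0x59→b11/s1 L1-HIT; vc=[15,5]
#7 0x1c→b3/s1 MISS; vc=[15,5,11]
#8 0x1b→b3/s1 L1-HIT; vc=[15,5,11]
#9 0x19→b3/s1 L1-HIT; vc=[15,5,11]
#10 0x2d→b5/s1 VC-HIT; vc=[15,3,11]

VC = [15, 3, 11]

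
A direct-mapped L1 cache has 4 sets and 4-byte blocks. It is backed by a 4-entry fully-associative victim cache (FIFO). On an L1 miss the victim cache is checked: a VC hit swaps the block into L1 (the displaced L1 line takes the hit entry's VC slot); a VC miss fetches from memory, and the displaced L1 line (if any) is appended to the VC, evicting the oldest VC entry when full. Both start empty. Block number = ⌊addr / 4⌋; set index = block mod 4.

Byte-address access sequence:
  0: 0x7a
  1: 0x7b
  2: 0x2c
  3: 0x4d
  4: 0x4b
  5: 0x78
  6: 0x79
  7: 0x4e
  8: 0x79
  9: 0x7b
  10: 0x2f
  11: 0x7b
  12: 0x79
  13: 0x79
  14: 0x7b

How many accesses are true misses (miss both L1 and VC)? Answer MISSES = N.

#0 0x7a→b30/s2 MISS; vc=[]
#1 0x7b→b30/s2 L1-HIT; vc=[]
#2 0x2c→b11/s3 MISS; vc=[]
#3 0x4d→b19/s3 MISS; vc=[11]
#4 0x4b→b18/s2 MISS; vc=[11,30]
#5 0x78→b30/s2 VC-HIT; vc=[11,18]
#6 0x79→b30/s2 L1-HIT; vc=[11,18]
#7 0x4e→b19/s3 L1-HIT; vc=[11,18]
#8 0x79→b30/s2 L1-HIT; vc=[11,18]
#9 0x7b→b30/s2 L1-HIT; vc=[11,18]
#10 0x2f→b11/s3 VC-HIT; vc=[19,18]
#11 0x7b→b30/s2 L1-HIT; vc=[19,18]
#12 0x79→b30/s2 L1-HIT; vc=[19,18]
#13 0x79→b30/s2 L1-HIT; vc=[19,18]
#14 0x7b→b30/s2 L1-HIT; vc=[19,18]

MISSES = 4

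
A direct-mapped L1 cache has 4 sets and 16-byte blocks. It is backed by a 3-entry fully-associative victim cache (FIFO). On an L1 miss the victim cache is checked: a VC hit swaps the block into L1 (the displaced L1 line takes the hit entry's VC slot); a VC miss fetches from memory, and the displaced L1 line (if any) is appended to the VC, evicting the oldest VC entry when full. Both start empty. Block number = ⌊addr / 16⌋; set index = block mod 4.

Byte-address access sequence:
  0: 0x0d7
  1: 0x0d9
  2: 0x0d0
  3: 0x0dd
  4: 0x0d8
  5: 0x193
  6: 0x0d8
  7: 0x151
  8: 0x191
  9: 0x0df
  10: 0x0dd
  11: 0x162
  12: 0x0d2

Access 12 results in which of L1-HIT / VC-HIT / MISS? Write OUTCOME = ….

OUTCOME = L1-HIT

0: 0xd7 (blk 13, set 1) → MISS  vc=[]
1: 0xd9 (blk 13, set 1) → L1-HIT  vc=[]
2: 0xd0 (blk 13, set 1) → L1-HIT  vc=[]
3: 0xdd (blk 13, set 1) → L1-HIT  vc=[]
4: 0xd8 (blk 13, set 1) → L1-HIT  vc=[]
5: 0x193 (blk 25, set 1) → MISS  vc=[13]
6: 0xd8 (blk 13, set 1) → VC-HIT  vc=[25]
7: 0x151 (blk 21, set 1) → MISS  vc=[25, 13]
8: 0x191 (blk 25, set 1) → VC-HIT  vc=[21, 13]
9: 0xdf (blk 13, set 1) → VC-HIT  vc=[21, 25]
10: 0xdd (blk 13, set 1) → L1-HIT  vc=[21, 25]
11: 0x162 (blk 22, set 2) → MISS  vc=[21, 25]
12: 0xd2 (blk 13, set 1) → L1-HIT  vc=[21, 25]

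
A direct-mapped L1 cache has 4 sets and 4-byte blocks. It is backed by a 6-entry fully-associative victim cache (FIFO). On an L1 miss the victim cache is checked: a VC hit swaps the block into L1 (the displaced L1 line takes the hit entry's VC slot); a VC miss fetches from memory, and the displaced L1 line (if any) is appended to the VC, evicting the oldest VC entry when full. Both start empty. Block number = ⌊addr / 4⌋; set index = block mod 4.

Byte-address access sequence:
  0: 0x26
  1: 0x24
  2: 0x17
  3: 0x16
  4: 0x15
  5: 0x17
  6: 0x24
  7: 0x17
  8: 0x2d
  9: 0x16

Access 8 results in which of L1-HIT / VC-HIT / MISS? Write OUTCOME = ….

OUTCOME = MISS

0: 0x26 (blk 9, set 1) → MISS  vc=[]
1: 0x24 (blk 9, set 1) → L1-HIT  vc=[]
2: 0x17 (blk 5, set 1) → MISS  vc=[9]
3: 0x16 (blk 5, set 1) → L1-HIT  vc=[9]
4: 0x15 (blk 5, set 1) → L1-HIT  vc=[9]
5: 0x17 (blk 5, set 1) → L1-HIT  vc=[9]
6: 0x24 (blk 9, set 1) → VC-HIT  vc=[5]
7: 0x17 (blk 5, set 1) → VC-HIT  vc=[9]
8: 0x2d (blk 11, set 3) → MISS  vc=[9]
9: 0x16 (blk 5, set 1) → L1-HIT  vc=[9]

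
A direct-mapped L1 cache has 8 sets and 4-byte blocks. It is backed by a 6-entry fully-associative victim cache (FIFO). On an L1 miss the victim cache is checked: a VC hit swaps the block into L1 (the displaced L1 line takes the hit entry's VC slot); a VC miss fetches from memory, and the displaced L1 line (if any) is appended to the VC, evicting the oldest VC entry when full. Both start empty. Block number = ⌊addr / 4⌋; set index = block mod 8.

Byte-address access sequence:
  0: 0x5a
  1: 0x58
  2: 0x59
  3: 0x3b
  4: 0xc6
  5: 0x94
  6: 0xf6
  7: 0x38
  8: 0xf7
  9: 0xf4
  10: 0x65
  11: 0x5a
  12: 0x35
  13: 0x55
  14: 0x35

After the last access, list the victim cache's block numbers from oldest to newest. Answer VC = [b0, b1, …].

#0 0x5a→b22/s6 MISS; vc=[]
#1 0x58→b22/s6 L1-HIT; vc=[]
#2 0x59→b22/s6 L1-HIT; vc=[]
#3 0x3b→b14/s6 MISS; vc=[22]
#4 0xc6→b49/s1 MISS; vc=[22]
#5 0x94→b37/s5 MISS; vc=[22]
#6 0xf6→b61/s5 MISS; vc=[22,37]
#7 0x38→b14/s6 L1-HIT; vc=[22,37]
#8 0xf7→b61/s5 L1-HIT; vc=[22,37]
#9 0xf4→b61/s5 L1-HIT; vc=[22,37]
#10 0x65→b25/s1 MISS; vc=[22,37,49]
#11 0x5a→b22/s6 VC-HIT; vc=[14,37,49]
#12 0x35→b13/s5 MISS; vc=[14,37,49,61]
#13 0x55→b21/s5 MISS; vc=[14,37,49,61,13]
#14 0x35→b13/s5 VC-HIT; vc=[14,37,49,61,21]

VC = [14, 37, 49, 61, 21]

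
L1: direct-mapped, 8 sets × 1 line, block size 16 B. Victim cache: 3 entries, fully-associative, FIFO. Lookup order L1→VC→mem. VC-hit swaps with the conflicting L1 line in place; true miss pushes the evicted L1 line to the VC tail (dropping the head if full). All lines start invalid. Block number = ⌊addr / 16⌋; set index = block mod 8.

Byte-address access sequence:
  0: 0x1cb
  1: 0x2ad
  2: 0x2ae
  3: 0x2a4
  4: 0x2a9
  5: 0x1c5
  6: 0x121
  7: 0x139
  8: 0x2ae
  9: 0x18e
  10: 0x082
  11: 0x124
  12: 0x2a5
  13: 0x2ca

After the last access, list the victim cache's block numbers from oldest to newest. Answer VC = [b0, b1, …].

0: 0x1cb (blk 28, set 4) → MISS  vc=[]
1: 0x2ad (blk 42, set 2) → MISS  vc=[]
2: 0x2ae (blk 42, set 2) → L1-HIT  vc=[]
3: 0x2a4 (blk 42, set 2) → L1-HIT  vc=[]
4: 0x2a9 (blk 42, set 2) → L1-HIT  vc=[]
5: 0x1c5 (blk 28, set 4) → L1-HIT  vc=[]
6: 0x121 (blk 18, set 2) → MISS  vc=[42]
7: 0x139 (blk 19, set 3) → MISS  vc=[42]
8: 0x2ae (blk 42, set 2) → VC-HIT  vc=[18]
9: 0x18e (blk 24, set 0) → MISS  vc=[18]
10: 0x82 (blk 8, set 0) → MISS  vc=[18, 24]
11: 0x124 (blk 18, set 2) → VC-HIT  vc=[42, 24]
12: 0x2a5 (blk 42, set 2) → VC-HIT  vc=[18, 24]
13: 0x2ca (blk 44, set 4) → MISS  vc=[18, 24, 28]

VC = [18, 24, 28]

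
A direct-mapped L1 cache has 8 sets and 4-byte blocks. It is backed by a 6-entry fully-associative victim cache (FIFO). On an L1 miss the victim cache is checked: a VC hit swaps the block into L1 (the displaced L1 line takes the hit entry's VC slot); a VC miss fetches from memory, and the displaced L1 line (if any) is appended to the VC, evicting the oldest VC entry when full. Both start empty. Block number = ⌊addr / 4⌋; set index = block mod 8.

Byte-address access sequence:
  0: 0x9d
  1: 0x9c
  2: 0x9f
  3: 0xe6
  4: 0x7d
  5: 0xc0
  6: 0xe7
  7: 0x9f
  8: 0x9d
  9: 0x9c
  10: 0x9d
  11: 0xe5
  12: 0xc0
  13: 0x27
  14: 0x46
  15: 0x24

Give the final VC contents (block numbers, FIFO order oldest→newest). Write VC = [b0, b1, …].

#0 0x9d→b39/s7 MISS; vc=[]
#1 0x9c→b39/s7 L1-HIT; vc=[]
#2 0x9f→b39/s7 L1-HIT; vc=[]
#3 0xe6→b57/s1 MISS; vc=[]
#4 0x7d→b31/s7 MISS; vc=[39]
#5 0xc0→b48/s0 MISS; vc=[39]
#6 0xe7→b57/s1 L1-HIT; vc=[39]
#7 0x9f→b39/s7 VC-HIT; vc=[31]
#8 0x9d→b39/s7 L1-HIT; vc=[31]
#9 0x9c→b39/s7 L1-HIT; vc=[31]
#10 0x9d→b39/s7 L1-HIT; vc=[31]
#11 0xe5→b57/s1 L1-HIT; vc=[31]
#12 0xc0→b48/s0 L1-HIT; vc=[31]
#13 0x27→b9/s1 MISS; vc=[31,57]
#14 0x46→b17/s1 MISS; vc=[31,57,9]
#15 0x24→b9/s1 VC-HIT; vc=[31,57,17]

VC = [31, 57, 17]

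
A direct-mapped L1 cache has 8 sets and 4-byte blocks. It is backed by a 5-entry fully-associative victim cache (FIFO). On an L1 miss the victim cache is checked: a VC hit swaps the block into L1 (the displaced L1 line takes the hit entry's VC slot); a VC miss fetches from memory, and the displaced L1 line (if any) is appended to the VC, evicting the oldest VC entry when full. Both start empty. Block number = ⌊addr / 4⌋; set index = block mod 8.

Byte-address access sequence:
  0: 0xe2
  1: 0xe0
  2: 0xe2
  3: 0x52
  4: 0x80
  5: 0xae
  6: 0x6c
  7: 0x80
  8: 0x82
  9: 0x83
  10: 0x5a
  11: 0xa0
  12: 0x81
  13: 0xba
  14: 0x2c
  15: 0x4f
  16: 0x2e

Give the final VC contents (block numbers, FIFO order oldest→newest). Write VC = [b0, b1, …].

VC = [43, 40, 22, 27, 19]

#0 0xe2→b56/s0 MISS; vc=[]
#1 0xe0→b56/s0 L1-HIT; vc=[]
#2 0xe2→b56/s0 L1-HIT; vc=[]
#3 0x52→b20/s4 MISS; vc=[]
#4 0x80→b32/s0 MISS; vc=[56]
#5 0xae→b43/s3 MISS; vc=[56]
#6 0x6c→b27/s3 MISS; vc=[56,43]
#7 0x80→b32/s0 L1-HIT; vc=[56,43]
#8 0x82→b32/s0 L1-HIT; vc=[56,43]
#9 0x83→b32/s0 L1-HIT; vc=[56,43]
#10 0x5a→b22/s6 MISS; vc=[56,43]
#11 0xa0→b40/s0 MISS; vc=[56,43,32]
#12 0x81→b32/s0 VC-HIT; vc=[56,43,40]
#13 0xba→b46/s6 MISS; vc=[56,43,40,22]
#14 0x2c→b11/s3 MISS; vc=[56,43,40,22,27]
#15 0x4f→b19/s3 MISS; vc=[43,40,22,27,11]
#16 0x2e→b11/s3 VC-HIT; vc=[43,40,22,27,19]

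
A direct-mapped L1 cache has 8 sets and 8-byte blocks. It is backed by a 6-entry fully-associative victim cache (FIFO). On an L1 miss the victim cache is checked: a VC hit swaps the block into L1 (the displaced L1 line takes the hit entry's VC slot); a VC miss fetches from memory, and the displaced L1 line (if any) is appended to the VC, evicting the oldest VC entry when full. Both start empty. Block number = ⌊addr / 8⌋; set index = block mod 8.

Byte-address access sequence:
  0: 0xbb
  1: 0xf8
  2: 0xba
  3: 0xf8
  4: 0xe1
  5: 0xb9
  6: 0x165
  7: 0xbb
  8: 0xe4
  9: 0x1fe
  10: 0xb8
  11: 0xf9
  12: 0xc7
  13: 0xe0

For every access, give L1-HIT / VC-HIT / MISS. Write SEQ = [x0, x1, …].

0: 0xbb (blk 23, set 7) → MISS  vc=[]
1: 0xf8 (blk 31, set 7) → MISS  vc=[23]
2: 0xba (blk 23, set 7) → VC-HIT  vc=[31]
3: 0xf8 (blk 31, set 7) → VC-HIT  vc=[23]
4: 0xe1 (blk 28, set 4) → MISS  vc=[23]
5: 0xb9 (blk 23, set 7) → VC-HIT  vc=[31]
6: 0x165 (blk 44, set 4) → MISS  vc=[31, 28]
7: 0xbb (blk 23, set 7) → L1-HIT  vc=[31, 28]
8: 0xe4 (blk 28, set 4) → VC-HIT  vc=[31, 44]
9: 0x1fe (blk 63, set 7) → MISS  vc=[31, 44, 23]
10: 0xb8 (blk 23, set 7) → VC-HIT  vc=[31, 44, 63]
11: 0xf9 (blk 31, set 7) → VC-HIT  vc=[23, 44, 63]
12: 0xc7 (blk 24, set 0) → MISS  vc=[23, 44, 63]
13: 0xe0 (blk 28, set 4) → L1-HIT  vc=[23, 44, 63]

SEQ = [MISS, MISS, VC-HIT, VC-HIT, MISS, VC-HIT, MISS, L1-HIT, VC-HIT, MISS, VC-HIT, VC-HIT, MISS, L1-HIT]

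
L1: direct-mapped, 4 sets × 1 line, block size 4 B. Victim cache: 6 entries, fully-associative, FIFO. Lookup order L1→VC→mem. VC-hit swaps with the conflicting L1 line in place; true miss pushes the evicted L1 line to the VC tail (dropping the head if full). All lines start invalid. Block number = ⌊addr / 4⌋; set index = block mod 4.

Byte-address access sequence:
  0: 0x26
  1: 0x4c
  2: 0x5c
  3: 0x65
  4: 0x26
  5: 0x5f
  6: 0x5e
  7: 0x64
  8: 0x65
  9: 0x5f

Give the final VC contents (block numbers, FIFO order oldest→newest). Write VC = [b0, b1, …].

VC = [19, 9]

  [0] addr=0x26 blk=9 s=1: MISS | VC []
  [1] addr=0x4c blk=19 s=3: MISS | VC []
  [2] addr=0x5c blk=23 s=3: MISS | VC [19]
  [3] addr=0x65 blk=25 s=1: MISS | VC [19, 9]
  [4] addr=0x26 blk=9 s=1: VC-HIT | VC [19, 25]
  [5] addr=0x5f blk=23 s=3: L1-HIT | VC [19, 25]
  [6] addr=0x5e blk=23 s=3: L1-HIT | VC [19, 25]
  [7] addr=0x64 blk=25 s=1: VC-HIT | VC [19, 9]
  [8] addr=0x65 blk=25 s=1: L1-HIT | VC [19, 9]
  [9] addr=0x5f blk=23 s=3: L1-HIT | VC [19, 9]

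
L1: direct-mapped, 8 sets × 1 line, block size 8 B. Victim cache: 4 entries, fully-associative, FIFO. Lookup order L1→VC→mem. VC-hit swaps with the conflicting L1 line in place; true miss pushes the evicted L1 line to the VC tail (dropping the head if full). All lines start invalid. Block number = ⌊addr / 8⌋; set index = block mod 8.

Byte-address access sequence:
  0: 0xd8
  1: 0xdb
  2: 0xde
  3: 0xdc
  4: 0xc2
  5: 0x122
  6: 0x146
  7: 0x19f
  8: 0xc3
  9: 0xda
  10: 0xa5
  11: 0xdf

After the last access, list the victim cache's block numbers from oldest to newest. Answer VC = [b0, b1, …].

VC = [40, 51, 36]

#0 0xd8→b27/s3 MISS; vc=[]
#1 0xdb→b27/s3 L1-HIT; vc=[]
#2 0xde→b27/s3 L1-HIT; vc=[]
#3 0xdc→b27/s3 L1-HIT; vc=[]
#4 0xc2→b24/s0 MISS; vc=[]
#5 0x122→b36/s4 MISS; vc=[]
#6 0x146→b40/s0 MISS; vc=[24]
#7 0x19f→b51/s3 MISS; vc=[24,27]
#8 0xc3→b24/s0 VC-HIT; vc=[40,27]
#9 0xda→b27/s3 VC-HIT; vc=[40,51]
#10 0xa5→b20/s4 MISS; vc=[40,51,36]
#11 0xdf→b27/s3 L1-HIT; vc=[40,51,36]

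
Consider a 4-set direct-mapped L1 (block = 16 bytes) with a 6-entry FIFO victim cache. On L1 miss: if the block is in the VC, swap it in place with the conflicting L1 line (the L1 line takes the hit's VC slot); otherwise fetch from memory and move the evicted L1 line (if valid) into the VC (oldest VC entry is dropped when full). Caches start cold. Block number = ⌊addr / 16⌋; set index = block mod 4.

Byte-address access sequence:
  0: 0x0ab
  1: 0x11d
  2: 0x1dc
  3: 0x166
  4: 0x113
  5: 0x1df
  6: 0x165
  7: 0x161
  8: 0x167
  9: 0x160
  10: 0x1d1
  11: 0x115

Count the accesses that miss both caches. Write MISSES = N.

MISSES = 4

  [0] addr=0xab blk=10 s=2: MISS | VC []
  [1] addr=0x11d blk=17 s=1: MISS | VC []
  [2] addr=0x1dc blk=29 s=1: MISS | VC [17]
  [3] addr=0x166 blk=22 s=2: MISS | VC [17, 10]
  [4] addr=0x113 blk=17 s=1: VC-HIT | VC [29, 10]
  [5] addr=0x1df blk=29 s=1: VC-HIT | VC [17, 10]
  [6] addr=0x165 blk=22 s=2: L1-HIT | VC [17, 10]
  [7] addr=0x161 blk=22 s=2: L1-HIT | VC [17, 10]
  [8] addr=0x167 blk=22 s=2: L1-HIT | VC [17, 10]
  [9] addr=0x160 blk=22 s=2: L1-HIT | VC [17, 10]
  [10] addr=0x1d1 blk=29 s=1: L1-HIT | VC [17, 10]
  [11] addr=0x115 blk=17 s=1: VC-HIT | VC [29, 10]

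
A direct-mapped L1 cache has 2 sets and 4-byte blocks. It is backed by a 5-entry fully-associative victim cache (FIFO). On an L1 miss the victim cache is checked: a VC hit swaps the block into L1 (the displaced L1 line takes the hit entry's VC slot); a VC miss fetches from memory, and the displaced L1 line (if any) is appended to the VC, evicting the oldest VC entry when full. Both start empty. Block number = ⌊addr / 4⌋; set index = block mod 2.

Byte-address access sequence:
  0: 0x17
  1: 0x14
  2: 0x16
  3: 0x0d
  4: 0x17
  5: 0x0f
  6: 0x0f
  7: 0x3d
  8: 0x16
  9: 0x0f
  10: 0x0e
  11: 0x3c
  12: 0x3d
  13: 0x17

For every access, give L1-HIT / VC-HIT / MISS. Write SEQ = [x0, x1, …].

SEQ = [MISS, L1-HIT, L1-HIT, MISS, VC-HIT, VC-HIT, L1-HIT, MISS, VC-HIT, VC-HIT, L1-HIT, VC-HIT, L1-HIT, VC-HIT]

#0 0x17→b5/s1 MISS; vc=[]
#1 0x14→b5/s1 L1-HIT; vc=[]
#2 0x16→b5/s1 L1-HIT; vc=[]
#3 0xd→b3/s1 MISS; vc=[5]
#4 0x17→b5/s1 VC-HIT; vc=[3]
#5 0xf→b3/s1 VC-HIT; vc=[5]
#6 0xf→b3/s1 L1-HIT; vc=[5]
#7 0x3d→b15/s1 MISS; vc=[5,3]
#8 0x16→b5/s1 VC-HIT; vc=[15,3]
#9 0xf→b3/s1 VC-HIT; vc=[15,5]
#10 0xe→b3/s1 L1-HIT; vc=[15,5]
#11 0x3c→b15/s1 VC-HIT; vc=[3,5]
#12 0x3d→b15/s1 L1-HIT; vc=[3,5]
#13 0x17→b5/s1 VC-HIT; vc=[3,15]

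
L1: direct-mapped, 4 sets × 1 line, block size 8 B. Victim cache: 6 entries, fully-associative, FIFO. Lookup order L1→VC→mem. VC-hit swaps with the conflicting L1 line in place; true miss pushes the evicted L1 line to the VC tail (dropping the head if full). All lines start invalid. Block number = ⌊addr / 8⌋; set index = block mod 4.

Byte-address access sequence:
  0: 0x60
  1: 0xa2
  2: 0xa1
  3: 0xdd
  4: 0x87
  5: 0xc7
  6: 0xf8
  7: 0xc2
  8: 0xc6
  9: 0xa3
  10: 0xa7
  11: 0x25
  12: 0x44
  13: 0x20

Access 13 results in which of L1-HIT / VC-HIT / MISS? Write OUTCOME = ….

OUTCOME = VC-HIT

#0 0x60→b12/s0 MISS; vc=[]
#1 0xa2→b20/s0 MISS; vc=[12]
#2 0xa1→b20/s0 L1-HIT; vc=[12]
#3 0xdd→b27/s3 MISS; vc=[12]
#4 0x87→b16/s0 MISS; vc=[12,20]
#5 0xc7→b24/s0 MISS; vc=[12,20,16]
#6 0xf8→b31/s3 MISS; vc=[12,20,16,27]
#7 0xc2→b24/s0 L1-HIT; vc=[12,20,16,27]
#8 0xc6→b24/s0 L1-HIT; vc=[12,20,16,27]
#9 0xa3→b20/s0 VC-HIT; vc=[12,24,16,27]
#10 0xa7→b20/s0 L1-HIT; vc=[12,24,16,27]
#11 0x25→b4/s0 MISS; vc=[12,24,16,27,20]
#12 0x44→b8/s0 MISS; vc=[12,24,16,27,20,4]
#13 0x20→b4/s0 VC-HIT; vc=[12,24,16,27,20,8]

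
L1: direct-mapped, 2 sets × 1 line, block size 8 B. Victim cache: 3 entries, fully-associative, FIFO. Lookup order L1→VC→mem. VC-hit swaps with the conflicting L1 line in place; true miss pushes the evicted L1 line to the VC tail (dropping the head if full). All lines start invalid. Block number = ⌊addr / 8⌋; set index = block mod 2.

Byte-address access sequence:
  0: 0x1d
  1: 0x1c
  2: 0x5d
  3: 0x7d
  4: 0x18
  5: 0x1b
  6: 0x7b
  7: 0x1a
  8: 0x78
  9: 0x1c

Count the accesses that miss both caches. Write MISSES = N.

MISSES = 3

#0 0x1d→b3/s1 MISS; vc=[]
#1 0x1c→b3/s1 L1-HIT; vc=[]
#2 0x5d→b11/s1 MISS; vc=[3]
#3 0x7d→b15/s1 MISS; vc=[3,11]
#4 0x18→b3/s1 VC-HIT; vc=[15,11]
#5 0x1b→b3/s1 L1-HIT; vc=[15,11]
#6 0x7b→b15/s1 VC-HIT; vc=[3,11]
#7 0x1a→b3/s1 VC-HIT; vc=[15,11]
#8 0x78→b15/s1 VC-HIT; vc=[3,11]
#9 0x1c→b3/s1 VC-HIT; vc=[15,11]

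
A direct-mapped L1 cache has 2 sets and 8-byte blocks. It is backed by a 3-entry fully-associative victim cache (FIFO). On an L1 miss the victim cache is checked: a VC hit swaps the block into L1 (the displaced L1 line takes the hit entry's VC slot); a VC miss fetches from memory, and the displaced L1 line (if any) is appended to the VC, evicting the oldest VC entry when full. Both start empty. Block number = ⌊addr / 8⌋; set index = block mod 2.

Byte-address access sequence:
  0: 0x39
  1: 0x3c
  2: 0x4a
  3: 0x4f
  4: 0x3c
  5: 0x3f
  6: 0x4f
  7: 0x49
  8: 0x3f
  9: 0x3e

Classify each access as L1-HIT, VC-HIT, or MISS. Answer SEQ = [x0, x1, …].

  [0] addr=0x39 blk=7 s=1: MISS | VC []
  [1] addr=0x3c blk=7 s=1: L1-HIT | VC []
  [2] addr=0x4a blk=9 s=1: MISS | VC [7]
  [3] addr=0x4f blk=9 s=1: L1-HIT | VC [7]
  [4] addr=0x3c blk=7 s=1: VC-HIT | VC [9]
  [5] addr=0x3f blk=7 s=1: L1-HIT | VC [9]
  [6] addr=0x4f blk=9 s=1: VC-HIT | VC [7]
  [7] addr=0x49 blk=9 s=1: L1-HIT | VC [7]
  [8] addr=0x3f blk=7 s=1: VC-HIT | VC [9]
  [9] addr=0x3e blk=7 s=1: L1-HIT | VC [9]

SEQ = [MISS, L1-HIT, MISS, L1-HIT, VC-HIT, L1-HIT, VC-HIT, L1-HIT, VC-HIT, L1-HIT]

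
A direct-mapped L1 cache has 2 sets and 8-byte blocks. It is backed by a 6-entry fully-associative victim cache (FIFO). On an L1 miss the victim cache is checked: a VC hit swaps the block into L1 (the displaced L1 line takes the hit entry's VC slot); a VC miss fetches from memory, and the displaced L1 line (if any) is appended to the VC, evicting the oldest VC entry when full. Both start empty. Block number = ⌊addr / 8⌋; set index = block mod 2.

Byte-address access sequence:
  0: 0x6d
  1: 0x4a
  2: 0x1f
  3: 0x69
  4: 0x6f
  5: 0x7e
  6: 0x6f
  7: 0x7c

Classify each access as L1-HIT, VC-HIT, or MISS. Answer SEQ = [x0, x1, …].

  [0] addr=0x6d blk=13 s=1: MISS | VC []
  [1] addr=0x4a blk=9 s=1: MISS | VC [13]
  [2] addr=0x1f blk=3 s=1: MISS | VC [13, 9]
  [3] addr=0x69 blk=13 s=1: VC-HIT | VC [3, 9]
  [4] addr=0x6f blk=13 s=1: L1-HIT | VC [3, 9]
  [5] addr=0x7e blk=15 s=1: MISS | VC [3, 9, 13]
  [6] addr=0x6f blk=13 s=1: VC-HIT | VC [3, 9, 15]
  [7] addr=0x7c blk=15 s=1: VC-HIT | VC [3, 9, 13]

SEQ = [MISS, MISS, MISS, VC-HIT, L1-HIT, MISS, VC-HIT, VC-HIT]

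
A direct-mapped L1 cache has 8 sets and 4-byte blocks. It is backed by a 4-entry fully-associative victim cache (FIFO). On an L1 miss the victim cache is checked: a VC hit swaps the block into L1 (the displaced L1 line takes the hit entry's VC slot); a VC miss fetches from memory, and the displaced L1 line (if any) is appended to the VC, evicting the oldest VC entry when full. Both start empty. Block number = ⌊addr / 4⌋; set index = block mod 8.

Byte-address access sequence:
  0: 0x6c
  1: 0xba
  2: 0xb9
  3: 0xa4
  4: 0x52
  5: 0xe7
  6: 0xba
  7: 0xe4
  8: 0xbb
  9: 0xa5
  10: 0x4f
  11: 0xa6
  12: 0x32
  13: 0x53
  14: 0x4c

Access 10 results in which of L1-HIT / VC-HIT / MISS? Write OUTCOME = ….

OUTCOME = MISS

0: 0x6c (blk 27, set 3) → MISS  vc=[]
1: 0xba (blk 46, set 6) → MISS  vc=[]
2: 0xb9 (blk 46, set 6) → L1-HIT  vc=[]
3: 0xa4 (blk 41, set 1) → MISS  vc=[]
4: 0x52 (blk 20, set 4) → MISS  vc=[]
5: 0xe7 (blk 57, set 1) → MISS  vc=[41]
6: 0xba (blk 46, set 6) → L1-HIT  vc=[41]
7: 0xe4 (blk 57, set 1) → L1-HIT  vc=[41]
8: 0xbb (blk 46, set 6) → L1-HIT  vc=[41]
9: 0xa5 (blk 41, set 1) → VC-HIT  vc=[57]
10: 0x4f (blk 19, set 3) → MISS  vc=[57, 27]
11: 0xa6 (blk 41, set 1) → L1-HIT  vc=[57, 27]
12: 0x32 (blk 12, set 4) → MISS  vc=[57, 27, 20]
13: 0x53 (blk 20, set 4) → VC-HIT  vc=[57, 27, 12]
14: 0x4c (blk 19, set 3) → L1-HIT  vc=[57, 27, 12]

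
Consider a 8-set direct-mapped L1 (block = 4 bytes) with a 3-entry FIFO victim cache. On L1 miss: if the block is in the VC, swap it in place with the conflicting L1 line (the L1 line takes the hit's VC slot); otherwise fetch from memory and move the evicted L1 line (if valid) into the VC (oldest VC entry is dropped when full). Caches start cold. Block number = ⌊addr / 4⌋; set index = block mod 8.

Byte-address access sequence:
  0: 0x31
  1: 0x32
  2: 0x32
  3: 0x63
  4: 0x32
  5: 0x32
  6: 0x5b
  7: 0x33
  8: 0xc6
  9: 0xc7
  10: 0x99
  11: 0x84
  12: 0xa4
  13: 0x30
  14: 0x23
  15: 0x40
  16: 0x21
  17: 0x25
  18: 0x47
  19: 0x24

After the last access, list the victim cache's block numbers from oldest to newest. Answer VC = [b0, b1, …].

0: 0x31 (blk 12, set 4) → MISS  vc=[]
1: 0x32 (blk 12, set 4) → L1-HIT  vc=[]
2: 0x32 (blk 12, set 4) → L1-HIT  vc=[]
3: 0x63 (blk 24, set 0) → MISS  vc=[]
4: 0x32 (blk 12, set 4) → L1-HIT  vc=[]
5: 0x32 (blk 12, set 4) → L1-HIT  vc=[]
6: 0x5b (blk 22, set 6) → MISS  vc=[]
7: 0x33 (blk 12, set 4) → L1-HIT  vc=[]
8: 0xc6 (blk 49, set 1) → MISS  vc=[]
9: 0xc7 (blk 49, set 1) → L1-HIT  vc=[]
10: 0x99 (blk 38, set 6) → MISS  vc=[22]
11: 0x84 (blk 33, set 1) → MISS  vc=[22, 49]
12: 0xa4 (blk 41, set 1) → MISS  vc=[22, 49, 33]
13: 0x30 (blk 12, set 4) → L1-HIT  vc=[22, 49, 33]
14: 0x23 (blk 8, set 0) → MISS  vc=[49, 33, 24]
15: 0x40 (blk 16, set 0) → MISS  vc=[33, 24, 8]
16: 0x21 (blk 8, set 0) → VC-HIT  vc=[33, 24, 16]
17: 0x25 (blk 9, set 1) → MISS  vc=[24, 16, 41]
18: 0x47 (blk 17, set 1) → MISS  vc=[16, 41, 9]
19: 0x24 (blk 9, set 1) → VC-HIT  vc=[16, 41, 17]

VC = [16, 41, 17]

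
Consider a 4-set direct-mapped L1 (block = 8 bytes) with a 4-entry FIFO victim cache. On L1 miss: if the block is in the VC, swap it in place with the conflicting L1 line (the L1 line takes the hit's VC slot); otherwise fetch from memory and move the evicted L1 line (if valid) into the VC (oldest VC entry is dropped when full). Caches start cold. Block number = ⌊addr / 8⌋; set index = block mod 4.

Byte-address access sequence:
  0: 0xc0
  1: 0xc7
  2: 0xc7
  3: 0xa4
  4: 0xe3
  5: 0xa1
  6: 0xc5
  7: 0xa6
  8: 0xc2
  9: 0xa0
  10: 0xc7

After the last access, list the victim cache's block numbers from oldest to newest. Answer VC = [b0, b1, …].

#0 0xc0→b24/s0 MISS; vc=[]
#1 0xc7→b24/s0 L1-HIT; vc=[]
#2 0xc7→b24/s0 L1-HIT; vc=[]
#3 0xa4→b20/s0 MISS; vc=[24]
#4 0xe3→b28/s0 MISS; vc=[24,20]
#5 0xa1→b20/s0 VC-HIT; vc=[24,28]
#6 0xc5→b24/s0 VC-HIT; vc=[20,28]
#7 0xa6→b20/s0 VC-HIT; vc=[24,28]
#8 0xc2→b24/s0 VC-HIT; vc=[20,28]
#9 0xa0→b20/s0 VC-HIT; vc=[24,28]
#10 0xc7→b24/s0 VC-HIT; vc=[20,28]

VC = [20, 28]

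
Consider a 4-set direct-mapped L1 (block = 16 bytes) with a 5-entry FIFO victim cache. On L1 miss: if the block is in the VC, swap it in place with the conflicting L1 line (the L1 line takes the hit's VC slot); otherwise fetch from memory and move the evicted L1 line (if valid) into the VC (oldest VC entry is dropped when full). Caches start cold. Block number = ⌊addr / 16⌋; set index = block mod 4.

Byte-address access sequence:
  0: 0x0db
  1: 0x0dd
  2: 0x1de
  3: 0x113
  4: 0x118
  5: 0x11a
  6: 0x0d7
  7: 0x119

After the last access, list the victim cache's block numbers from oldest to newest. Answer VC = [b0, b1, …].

  [0] addr=0xdb blk=13 s=1: MISS | VC []
  [1] addr=0xdd blk=13 s=1: L1-HIT | VC []
  [2] addr=0x1de blk=29 s=1: MISS | VC [13]
  [3] addr=0x113 blk=17 s=1: MISS | VC [13, 29]
  [4] addr=0x118 blk=17 s=1: L1-HIT | VC [13, 29]
  [5] addr=0x11a blk=17 s=1: L1-HIT | VC [13, 29]
  [6] addr=0xd7 blk=13 s=1: VC-HIT | VC [17, 29]
  [7] addr=0x119 blk=17 s=1: VC-HIT | VC [13, 29]

VC = [13, 29]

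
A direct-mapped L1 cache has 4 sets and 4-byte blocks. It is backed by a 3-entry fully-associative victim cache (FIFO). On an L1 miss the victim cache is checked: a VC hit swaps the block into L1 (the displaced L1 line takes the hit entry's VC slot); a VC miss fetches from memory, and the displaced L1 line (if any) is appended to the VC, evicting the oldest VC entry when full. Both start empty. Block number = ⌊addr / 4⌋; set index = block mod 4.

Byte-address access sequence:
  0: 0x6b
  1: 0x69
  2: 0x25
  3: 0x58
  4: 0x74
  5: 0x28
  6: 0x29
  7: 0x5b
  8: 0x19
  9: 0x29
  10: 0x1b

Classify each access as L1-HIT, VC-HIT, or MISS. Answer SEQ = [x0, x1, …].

#0 0x6b→b26/s2 MISS; vc=[]
#1 0x69→b26/s2 L1-HIT; vc=[]
#2 0x25→b9/s1 MISS; vc=[]
#3 0x58→b22/s2 MISS; vc=[26]
#4 0x74→b29/s1 MISS; vc=[26,9]
#5 0x28→b10/s2 MISS; vc=[26,9,22]
#6 0x29→b10/s2 L1-HIT; vc=[26,9,22]
#7 0x5b→b22/s2 VC-HIT; vc=[26,9,10]
#8 0x19→b6/s2 MISS; vc=[9,10,22]
#9 0x29→b10/s2 VC-HIT; vc=[9,6,22]
#10 0x1b→b6/s2 VC-HIT; vc=[9,10,22]

SEQ = [MISS, L1-HIT, MISS, MISS, MISS, MISS, L1-HIT, VC-HIT, MISS, VC-HIT, VC-HIT]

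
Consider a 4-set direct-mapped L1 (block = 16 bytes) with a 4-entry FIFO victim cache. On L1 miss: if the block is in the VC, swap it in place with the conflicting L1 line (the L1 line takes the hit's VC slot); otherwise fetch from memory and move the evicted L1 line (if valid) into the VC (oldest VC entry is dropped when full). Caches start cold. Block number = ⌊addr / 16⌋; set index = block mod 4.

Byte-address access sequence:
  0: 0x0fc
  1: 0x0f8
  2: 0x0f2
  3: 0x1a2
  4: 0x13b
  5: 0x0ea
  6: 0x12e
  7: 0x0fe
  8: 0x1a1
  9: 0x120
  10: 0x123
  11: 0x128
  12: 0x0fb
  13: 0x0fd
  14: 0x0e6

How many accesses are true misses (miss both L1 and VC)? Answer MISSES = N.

  [0] addr=0xfc blk=15 s=3: MISS | VC []
  [1] addr=0xf8 blk=15 s=3: L1-HIT | VC []
  [2] addr=0xf2 blk=15 s=3: L1-HIT | VC []
  [3] addr=0x1a2 blk=26 s=2: MISS | VC []
  [4] addr=0x13b blk=19 s=3: MISS | VC [15]
  [5] addr=0xea blk=14 s=2: MISS | VC [15, 26]
  [6] addr=0x12e blk=18 s=2: MISS | VC [15, 26, 14]
  [7] addr=0xfe blk=15 s=3: VC-HIT | VC [19, 26, 14]
  [8] addr=0x1a1 blk=26 s=2: VC-HIT | VC [19, 18, 14]
  [9] addr=0x120 blk=18 s=2: VC-HIT | VC [19, 26, 14]
  [10] addr=0x123 blk=18 s=2: L1-HIT | VC [19, 26, 14]
  [11] addr=0x128 blk=18 s=2: L1-HIT | VC [19, 26, 14]
  [12] addr=0xfb blk=15 s=3: L1-HIT | VC [19, 26, 14]
  [13] addr=0xfd blk=15 s=3: L1-HIT | VC [19, 26, 14]
  [14] addr=0xe6 blk=14 s=2: VC-HIT | VC [19, 26, 18]

MISSES = 5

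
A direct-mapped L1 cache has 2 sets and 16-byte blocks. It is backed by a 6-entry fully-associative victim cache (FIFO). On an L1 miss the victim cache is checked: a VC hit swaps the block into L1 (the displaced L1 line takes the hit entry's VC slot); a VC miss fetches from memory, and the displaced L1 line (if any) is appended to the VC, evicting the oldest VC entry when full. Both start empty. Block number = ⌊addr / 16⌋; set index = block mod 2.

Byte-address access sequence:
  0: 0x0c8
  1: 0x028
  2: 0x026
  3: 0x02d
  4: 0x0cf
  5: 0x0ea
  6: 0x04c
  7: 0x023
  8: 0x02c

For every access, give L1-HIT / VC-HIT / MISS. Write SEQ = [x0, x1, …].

SEQ = [MISS, MISS, L1-HIT, L1-HIT, VC-HIT, MISS, MISS, VC-HIT, L1-HIT]

#0 0xc8→b12/s0 MISS; vc=[]
#1 0x28→b2/s0 MISS; vc=[12]
#2 0x26→b2/s0 L1-HIT; vc=[12]
#3 0x2d→b2/s0 L1-HIT; vc=[12]
#4 0xcf→b12/s0 VC-HIT; vc=[2]
#5 0xea→b14/s0 MISS; vc=[2,12]
#6 0x4c→b4/s0 MISS; vc=[2,12,14]
#7 0x23→b2/s0 VC-HIT; vc=[4,12,14]
#8 0x2c→b2/s0 L1-HIT; vc=[4,12,14]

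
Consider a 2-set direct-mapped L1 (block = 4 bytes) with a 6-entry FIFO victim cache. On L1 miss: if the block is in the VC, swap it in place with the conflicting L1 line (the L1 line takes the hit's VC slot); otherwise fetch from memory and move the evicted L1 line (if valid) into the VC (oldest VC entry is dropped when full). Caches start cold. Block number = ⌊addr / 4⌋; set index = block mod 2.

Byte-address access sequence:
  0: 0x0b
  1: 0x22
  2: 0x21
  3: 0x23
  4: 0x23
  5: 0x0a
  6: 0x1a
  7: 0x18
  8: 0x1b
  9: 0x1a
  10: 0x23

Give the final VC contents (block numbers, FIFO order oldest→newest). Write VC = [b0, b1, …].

#0 0xb→b2/s0 MISS; vc=[]
#1 0x22→b8/s0 MISS; vc=[2]
#2 0x21→b8/s0 L1-HIT; vc=[2]
#3 0x23→b8/s0 L1-HIT; vc=[2]
#4 0x23→b8/s0 L1-HIT; vc=[2]
#5 0xa→b2/s0 VC-HIT; vc=[8]
#6 0x1a→b6/s0 MISS; vc=[8,2]
#7 0x18→b6/s0 L1-HIT; vc=[8,2]
#8 0x1b→b6/s0 L1-HIT; vc=[8,2]
#9 0x1a→b6/s0 L1-HIT; vc=[8,2]
#10 0x23→b8/s0 VC-HIT; vc=[6,2]

VC = [6, 2]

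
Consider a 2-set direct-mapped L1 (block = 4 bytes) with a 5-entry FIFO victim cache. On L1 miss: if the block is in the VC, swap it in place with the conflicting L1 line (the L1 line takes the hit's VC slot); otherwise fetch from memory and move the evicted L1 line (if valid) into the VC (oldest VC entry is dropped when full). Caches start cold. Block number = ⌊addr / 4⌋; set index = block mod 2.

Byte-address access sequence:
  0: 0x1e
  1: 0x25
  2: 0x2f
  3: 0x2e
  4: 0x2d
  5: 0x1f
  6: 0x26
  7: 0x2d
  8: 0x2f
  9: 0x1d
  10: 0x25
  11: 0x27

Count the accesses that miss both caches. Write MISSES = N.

MISSES = 3

0: 0x1e (blk 7, set 1) → MISS  vc=[]
1: 0x25 (blk 9, set 1) → MISS  vc=[7]
2: 0x2f (blk 11, set 1) → MISS  vc=[7, 9]
3: 0x2e (blk 11, set 1) → L1-HIT  vc=[7, 9]
4: 0x2d (blk 11, set 1) → L1-HIT  vc=[7, 9]
5: 0x1f (blk 7, set 1) → VC-HIT  vc=[11, 9]
6: 0x26 (blk 9, set 1) → VC-HIT  vc=[11, 7]
7: 0x2d (blk 11, set 1) → VC-HIT  vc=[9, 7]
8: 0x2f (blk 11, set 1) → L1-HIT  vc=[9, 7]
9: 0x1d (blk 7, set 1) → VC-HIT  vc=[9, 11]
10: 0x25 (blk 9, set 1) → VC-HIT  vc=[7, 11]
11: 0x27 (blk 9, set 1) → L1-HIT  vc=[7, 11]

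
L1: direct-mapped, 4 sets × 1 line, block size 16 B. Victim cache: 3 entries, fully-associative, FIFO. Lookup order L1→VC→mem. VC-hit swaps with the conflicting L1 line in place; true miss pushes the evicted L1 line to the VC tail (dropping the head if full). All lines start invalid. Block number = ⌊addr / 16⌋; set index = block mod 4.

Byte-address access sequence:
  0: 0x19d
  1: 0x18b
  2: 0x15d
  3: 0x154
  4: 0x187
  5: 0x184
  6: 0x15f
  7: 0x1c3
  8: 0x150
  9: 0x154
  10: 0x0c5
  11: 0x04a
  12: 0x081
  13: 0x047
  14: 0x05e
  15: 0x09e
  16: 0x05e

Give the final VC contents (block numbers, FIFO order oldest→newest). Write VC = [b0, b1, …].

#0 0x19d→b25/s1 MISS; vc=[]
#1 0x18b→b24/s0 MISS; vc=[]
#2 0x15d→b21/s1 MISS; vc=[25]
#3 0x154→b21/s1 L1-HIT; vc=[25]
#4 0x187→b24/s0 L1-HIT; vc=[25]
#5 0x184→b24/s0 L1-HIT; vc=[25]
#6 0x15f→b21/s1 L1-HIT; vc=[25]
#7 0x1c3→b28/s0 MISS; vc=[25,24]
#8 0x150→b21/s1 L1-HIT; vc=[25,24]
#9 0x154→b21/s1 L1-HIT; vc=[25,24]
#10 0xc5→b12/s0 MISS; vc=[25,24,28]
#11 0x4a→b4/s0 MISS; vc=[24,28,12]
#12 0x81→b8/s0 MISS; vc=[28,12,4]
#13 0x47→b4/s0 VC-HIT; vc=[28,12,8]
#14 0x5e→b5/s1 MISS; vc=[12,8,21]
#15 0x9e→b9/s1 MISS; vc=[8,21,5]
#16 0x5e→b5/s1 VC-HIT; vc=[8,21,9]

VC = [8, 21, 9]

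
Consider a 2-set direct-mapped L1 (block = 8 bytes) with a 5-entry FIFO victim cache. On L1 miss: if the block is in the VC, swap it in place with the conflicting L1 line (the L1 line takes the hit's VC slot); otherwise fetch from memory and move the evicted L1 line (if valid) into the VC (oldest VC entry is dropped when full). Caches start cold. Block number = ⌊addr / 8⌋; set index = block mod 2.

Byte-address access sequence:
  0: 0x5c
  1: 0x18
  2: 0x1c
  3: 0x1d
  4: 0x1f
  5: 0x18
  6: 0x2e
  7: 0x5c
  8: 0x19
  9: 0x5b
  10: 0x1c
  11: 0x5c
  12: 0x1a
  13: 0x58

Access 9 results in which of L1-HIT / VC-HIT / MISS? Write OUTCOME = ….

OUTCOME = VC-HIT

  [0] addr=0x5c blk=11 s=1: MISS | VC []
  [1] addr=0x18 blk=3 s=1: MISS | VC [11]
  [2] addr=0x1c blk=3 s=1: L1-HIT | VC [11]
  [3] addr=0x1d blk=3 s=1: L1-HIT | VC [11]
  [4] addr=0x1f blk=3 s=1: L1-HIT | VC [11]
  [5] addr=0x18 blk=3 s=1: L1-HIT | VC [11]
  [6] addr=0x2e blk=5 s=1: MISS | VC [11, 3]
  [7] addr=0x5c blk=11 s=1: VC-HIT | VC [5, 3]
  [8] addr=0x19 blk=3 s=1: VC-HIT | VC [5, 11]
  [9] addr=0x5b blk=11 s=1: VC-HIT | VC [5, 3]
  [10] addr=0x1c blk=3 s=1: VC-HIT | VC [5, 11]
  [11] addr=0x5c blk=11 s=1: VC-HIT | VC [5, 3]
  [12] addr=0x1a blk=3 s=1: VC-HIT | VC [5, 11]
  [13] addr=0x58 blk=11 s=1: VC-HIT | VC [5, 3]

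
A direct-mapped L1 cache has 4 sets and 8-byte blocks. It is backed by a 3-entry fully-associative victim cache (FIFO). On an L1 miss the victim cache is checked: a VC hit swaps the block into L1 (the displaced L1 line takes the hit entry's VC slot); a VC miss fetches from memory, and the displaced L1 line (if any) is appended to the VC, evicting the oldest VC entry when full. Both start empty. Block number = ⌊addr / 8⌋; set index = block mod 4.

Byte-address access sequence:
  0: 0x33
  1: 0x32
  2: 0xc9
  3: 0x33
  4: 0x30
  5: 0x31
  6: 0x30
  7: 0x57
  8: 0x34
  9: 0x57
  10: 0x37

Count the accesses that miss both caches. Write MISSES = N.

#0 0x33→b6/s2 MISS; vc=[]
#1 0x32→b6/s2 L1-HIT; vc=[]
#2 0xc9→b25/s1 MISS; vc=[]
#3 0x33→b6/s2 L1-HIT; vc=[]
#4 0x30→b6/s2 L1-HIT; vc=[]
#5 0x31→b6/s2 L1-HIT; vc=[]
#6 0x30→b6/s2 L1-HIT; vc=[]
#7 0x57→b10/s2 MISS; vc=[6]
#8 0x34→b6/s2 VC-HIT; vc=[10]
#9 0x57→b10/s2 VC-HIT; vc=[6]
#10 0x37→b6/s2 VC-HIT; vc=[10]

MISSES = 3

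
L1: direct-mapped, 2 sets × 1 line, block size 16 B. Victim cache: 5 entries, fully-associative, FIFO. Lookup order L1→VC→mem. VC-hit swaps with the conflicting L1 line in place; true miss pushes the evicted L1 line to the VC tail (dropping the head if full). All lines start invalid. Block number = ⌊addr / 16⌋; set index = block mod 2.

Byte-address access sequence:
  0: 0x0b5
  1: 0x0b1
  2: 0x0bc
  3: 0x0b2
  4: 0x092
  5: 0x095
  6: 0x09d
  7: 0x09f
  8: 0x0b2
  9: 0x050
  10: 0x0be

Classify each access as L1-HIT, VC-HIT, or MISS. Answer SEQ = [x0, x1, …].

#0 0xb5→b11/s1 MISS; vc=[]
#1 0xb1→b11/s1 L1-HIT; vc=[]
#2 0xbc→b11/s1 L1-HIT; vc=[]
#3 0xb2→b11/s1 L1-HIT; vc=[]
#4 0x92→b9/s1 MISS; vc=[11]
#5 0x95→b9/s1 L1-HIT; vc=[11]
#6 0x9d→b9/s1 L1-HIT; vc=[11]
#7 0x9f→b9/s1 L1-HIT; vc=[11]
#8 0xb2→b11/s1 VC-HIT; vc=[9]
#9 0x50→b5/s1 MISS; vc=[9,11]
#10 0xbe→b11/s1 VC-HIT; vc=[9,5]

SEQ = [MISS, L1-HIT, L1-HIT, L1-HIT, MISS, L1-HIT, L1-HIT, L1-HIT, VC-HIT, MISS, VC-HIT]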